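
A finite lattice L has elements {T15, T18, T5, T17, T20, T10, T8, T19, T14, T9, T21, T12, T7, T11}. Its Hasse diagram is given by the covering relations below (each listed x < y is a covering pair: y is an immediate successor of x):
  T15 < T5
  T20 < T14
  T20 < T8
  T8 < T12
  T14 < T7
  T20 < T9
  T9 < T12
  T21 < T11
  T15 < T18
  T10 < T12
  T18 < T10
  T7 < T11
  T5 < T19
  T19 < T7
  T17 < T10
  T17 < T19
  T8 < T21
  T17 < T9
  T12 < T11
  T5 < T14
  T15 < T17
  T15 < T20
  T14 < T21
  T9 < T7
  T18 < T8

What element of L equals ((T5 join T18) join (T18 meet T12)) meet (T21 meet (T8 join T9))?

T5 ∨ T18 = T21
T18 ∧ T12 = T18
T21 ∨ T18 = T21
T8 ∨ T9 = T12
T21 ∧ T12 = T8
T21 ∧ T8 = T8

T8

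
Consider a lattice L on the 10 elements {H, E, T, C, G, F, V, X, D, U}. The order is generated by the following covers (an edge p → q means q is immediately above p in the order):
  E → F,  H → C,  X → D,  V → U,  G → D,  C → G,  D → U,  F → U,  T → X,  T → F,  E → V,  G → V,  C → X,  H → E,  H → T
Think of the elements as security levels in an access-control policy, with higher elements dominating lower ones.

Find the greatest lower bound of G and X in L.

C

Common lower bounds of {G, X}: C, H.
The greatest among these is C.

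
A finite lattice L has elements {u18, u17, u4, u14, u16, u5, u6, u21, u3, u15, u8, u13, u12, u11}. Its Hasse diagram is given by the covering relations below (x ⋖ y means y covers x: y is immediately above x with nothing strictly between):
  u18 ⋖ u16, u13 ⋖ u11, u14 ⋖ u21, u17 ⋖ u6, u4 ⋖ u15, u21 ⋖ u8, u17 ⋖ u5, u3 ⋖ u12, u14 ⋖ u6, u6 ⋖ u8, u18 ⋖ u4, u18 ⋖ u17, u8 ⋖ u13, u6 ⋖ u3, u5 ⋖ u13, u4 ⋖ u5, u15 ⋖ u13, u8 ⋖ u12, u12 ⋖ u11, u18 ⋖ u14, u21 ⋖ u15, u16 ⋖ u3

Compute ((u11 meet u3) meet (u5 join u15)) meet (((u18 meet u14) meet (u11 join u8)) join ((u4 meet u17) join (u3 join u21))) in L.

u11 ∧ u3 = u3
u5 ∨ u15 = u13
u3 ∧ u13 = u6
u18 ∧ u14 = u18
u11 ∨ u8 = u11
u18 ∧ u11 = u18
u4 ∧ u17 = u18
u3 ∨ u21 = u12
u18 ∨ u12 = u12
u18 ∨ u12 = u12
u6 ∧ u12 = u6

u6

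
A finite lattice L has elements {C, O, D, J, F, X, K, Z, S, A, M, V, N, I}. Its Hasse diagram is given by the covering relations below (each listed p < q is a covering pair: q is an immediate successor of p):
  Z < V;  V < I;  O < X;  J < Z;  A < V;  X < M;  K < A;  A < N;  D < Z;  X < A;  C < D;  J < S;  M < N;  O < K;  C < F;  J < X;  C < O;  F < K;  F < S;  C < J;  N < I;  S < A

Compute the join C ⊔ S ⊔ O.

A

Common upper bounds of {C, S, O}: A, I, N, V.
The least among these is A.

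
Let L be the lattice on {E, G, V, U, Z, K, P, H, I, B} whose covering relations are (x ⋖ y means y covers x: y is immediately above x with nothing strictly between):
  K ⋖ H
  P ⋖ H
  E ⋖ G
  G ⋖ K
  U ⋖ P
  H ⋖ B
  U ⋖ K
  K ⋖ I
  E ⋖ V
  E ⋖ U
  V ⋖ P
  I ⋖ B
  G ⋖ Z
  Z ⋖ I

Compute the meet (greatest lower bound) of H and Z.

G

Common lower bounds of {H, Z}: E, G.
The greatest among these is G.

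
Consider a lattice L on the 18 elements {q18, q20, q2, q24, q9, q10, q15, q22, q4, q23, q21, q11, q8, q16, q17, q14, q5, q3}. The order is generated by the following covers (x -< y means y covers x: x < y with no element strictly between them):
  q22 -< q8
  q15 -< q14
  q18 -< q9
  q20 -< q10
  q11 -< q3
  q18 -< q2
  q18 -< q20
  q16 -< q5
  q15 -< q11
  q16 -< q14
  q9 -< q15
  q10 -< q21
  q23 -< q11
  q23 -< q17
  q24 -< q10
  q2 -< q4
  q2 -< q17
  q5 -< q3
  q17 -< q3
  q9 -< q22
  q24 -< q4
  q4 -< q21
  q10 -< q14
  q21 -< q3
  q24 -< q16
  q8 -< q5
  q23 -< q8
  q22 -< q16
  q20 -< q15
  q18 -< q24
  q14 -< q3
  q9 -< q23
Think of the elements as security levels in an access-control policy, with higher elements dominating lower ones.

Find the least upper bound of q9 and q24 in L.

q16

Common upper bounds of {q9, q24}: q14, q16, q3, q5.
The least among these is q16.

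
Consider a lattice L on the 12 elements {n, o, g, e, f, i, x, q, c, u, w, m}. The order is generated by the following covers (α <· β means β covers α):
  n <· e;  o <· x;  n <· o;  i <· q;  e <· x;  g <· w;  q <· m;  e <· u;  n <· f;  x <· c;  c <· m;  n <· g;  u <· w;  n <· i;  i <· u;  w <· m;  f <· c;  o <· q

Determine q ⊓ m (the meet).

Common lower bounds of {q, m}: i, n, o, q.
The greatest among these is q.

q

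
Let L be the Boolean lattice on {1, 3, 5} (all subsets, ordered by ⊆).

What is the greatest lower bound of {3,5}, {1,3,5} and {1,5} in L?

Under ⊆, meet is intersection: {3,5} ∩ {1,3,5} ∩ {1,5} = {5}.

{5}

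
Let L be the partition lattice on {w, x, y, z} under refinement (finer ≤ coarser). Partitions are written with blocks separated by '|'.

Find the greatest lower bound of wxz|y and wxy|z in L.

wx|y|z

The meet (common refinement) of wxz|y and wxy|z intersects blocks pairwise, giving wx|y|z.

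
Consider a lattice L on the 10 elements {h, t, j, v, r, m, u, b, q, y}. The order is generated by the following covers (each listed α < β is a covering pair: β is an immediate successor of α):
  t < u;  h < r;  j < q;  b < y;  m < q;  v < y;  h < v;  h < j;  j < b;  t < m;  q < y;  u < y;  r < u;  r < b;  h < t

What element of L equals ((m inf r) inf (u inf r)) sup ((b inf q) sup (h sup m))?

q

m ∧ r = h
u ∧ r = r
h ∧ r = h
b ∧ q = j
h ∨ m = m
j ∨ m = q
h ∨ q = q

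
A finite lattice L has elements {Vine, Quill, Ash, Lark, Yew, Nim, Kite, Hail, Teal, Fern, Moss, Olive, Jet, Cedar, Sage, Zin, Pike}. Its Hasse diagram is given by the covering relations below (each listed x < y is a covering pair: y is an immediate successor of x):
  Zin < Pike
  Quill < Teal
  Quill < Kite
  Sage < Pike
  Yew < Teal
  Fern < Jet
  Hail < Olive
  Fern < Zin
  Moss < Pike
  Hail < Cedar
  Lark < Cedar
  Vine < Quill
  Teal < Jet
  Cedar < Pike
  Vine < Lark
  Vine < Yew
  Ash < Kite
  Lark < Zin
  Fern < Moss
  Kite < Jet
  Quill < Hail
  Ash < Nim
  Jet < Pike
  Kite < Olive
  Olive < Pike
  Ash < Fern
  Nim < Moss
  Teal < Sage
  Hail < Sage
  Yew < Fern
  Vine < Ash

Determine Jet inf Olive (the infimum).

Kite

Common lower bounds of {Jet, Olive}: Ash, Kite, Quill, Vine.
The greatest among these is Kite.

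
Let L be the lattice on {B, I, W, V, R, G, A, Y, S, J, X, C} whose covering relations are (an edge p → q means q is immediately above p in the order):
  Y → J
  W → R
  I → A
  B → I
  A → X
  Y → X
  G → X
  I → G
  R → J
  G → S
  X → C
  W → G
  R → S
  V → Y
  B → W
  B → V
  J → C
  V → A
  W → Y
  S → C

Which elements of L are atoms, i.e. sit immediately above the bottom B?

I, V, W

The atoms are exactly the elements that cover B: I, V, W.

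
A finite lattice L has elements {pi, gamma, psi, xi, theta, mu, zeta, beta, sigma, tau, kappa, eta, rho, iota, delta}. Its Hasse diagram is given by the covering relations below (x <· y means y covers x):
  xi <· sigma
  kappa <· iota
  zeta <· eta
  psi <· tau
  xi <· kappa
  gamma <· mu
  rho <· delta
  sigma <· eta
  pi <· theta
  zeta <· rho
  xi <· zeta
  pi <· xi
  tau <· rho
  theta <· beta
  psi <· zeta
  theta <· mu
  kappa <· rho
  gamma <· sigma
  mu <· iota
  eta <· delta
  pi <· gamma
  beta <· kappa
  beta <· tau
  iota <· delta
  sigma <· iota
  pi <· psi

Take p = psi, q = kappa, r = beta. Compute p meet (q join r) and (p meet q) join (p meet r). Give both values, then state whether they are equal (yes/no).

pi; pi; yes

q join r = kappa, so p meet (q join r) = psi meet kappa = pi.
p meet q = pi and p meet r = pi, so (p meet q) join (p meet r) = pi join pi = pi.
Equal: yes.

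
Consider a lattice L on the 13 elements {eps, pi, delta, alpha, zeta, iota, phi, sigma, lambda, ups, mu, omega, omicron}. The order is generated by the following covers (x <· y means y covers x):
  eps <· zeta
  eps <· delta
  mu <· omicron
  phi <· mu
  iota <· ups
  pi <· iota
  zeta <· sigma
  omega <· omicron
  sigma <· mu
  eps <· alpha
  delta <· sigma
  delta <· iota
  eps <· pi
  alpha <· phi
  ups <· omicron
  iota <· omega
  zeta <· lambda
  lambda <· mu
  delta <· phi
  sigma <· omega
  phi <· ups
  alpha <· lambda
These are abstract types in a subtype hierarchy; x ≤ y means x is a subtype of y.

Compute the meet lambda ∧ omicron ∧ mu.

Common lower bounds of {lambda, omicron, mu}: alpha, eps, lambda, zeta.
The greatest among these is lambda.

lambda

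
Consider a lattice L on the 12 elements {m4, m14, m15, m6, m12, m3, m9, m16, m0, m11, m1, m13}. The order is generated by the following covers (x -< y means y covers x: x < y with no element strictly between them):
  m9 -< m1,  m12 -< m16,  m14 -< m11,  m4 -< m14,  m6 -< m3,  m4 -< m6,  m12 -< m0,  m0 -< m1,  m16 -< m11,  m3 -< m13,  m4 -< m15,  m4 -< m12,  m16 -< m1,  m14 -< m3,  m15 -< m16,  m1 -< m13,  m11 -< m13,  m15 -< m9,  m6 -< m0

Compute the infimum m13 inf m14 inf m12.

Common lower bounds of {m13, m14, m12}: m4.
The greatest among these is m4.

m4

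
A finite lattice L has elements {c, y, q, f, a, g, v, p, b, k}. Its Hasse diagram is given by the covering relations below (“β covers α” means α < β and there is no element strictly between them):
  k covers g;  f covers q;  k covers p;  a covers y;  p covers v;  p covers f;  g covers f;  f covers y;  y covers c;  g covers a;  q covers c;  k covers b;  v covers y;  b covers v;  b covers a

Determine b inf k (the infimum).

b

Common lower bounds of {b, k}: a, b, c, v, y.
The greatest among these is b.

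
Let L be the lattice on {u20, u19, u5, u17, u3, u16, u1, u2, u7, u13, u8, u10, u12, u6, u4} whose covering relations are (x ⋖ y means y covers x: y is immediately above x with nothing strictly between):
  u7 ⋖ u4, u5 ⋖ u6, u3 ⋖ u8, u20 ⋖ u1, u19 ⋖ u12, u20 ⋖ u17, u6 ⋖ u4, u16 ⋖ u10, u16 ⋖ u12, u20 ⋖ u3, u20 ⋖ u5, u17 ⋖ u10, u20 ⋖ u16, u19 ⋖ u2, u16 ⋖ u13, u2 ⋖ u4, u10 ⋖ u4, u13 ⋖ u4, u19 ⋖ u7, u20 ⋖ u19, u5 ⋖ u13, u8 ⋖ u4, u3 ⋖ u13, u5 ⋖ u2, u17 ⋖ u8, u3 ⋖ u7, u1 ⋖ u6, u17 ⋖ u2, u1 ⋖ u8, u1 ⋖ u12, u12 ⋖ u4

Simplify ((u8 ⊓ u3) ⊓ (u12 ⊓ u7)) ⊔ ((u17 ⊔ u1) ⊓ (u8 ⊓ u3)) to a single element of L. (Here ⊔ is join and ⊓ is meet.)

u3

u8 ∧ u3 = u3
u12 ∧ u7 = u19
u3 ∧ u19 = u20
u17 ∨ u1 = u8
u8 ∧ u3 = u3
u8 ∧ u3 = u3
u20 ∨ u3 = u3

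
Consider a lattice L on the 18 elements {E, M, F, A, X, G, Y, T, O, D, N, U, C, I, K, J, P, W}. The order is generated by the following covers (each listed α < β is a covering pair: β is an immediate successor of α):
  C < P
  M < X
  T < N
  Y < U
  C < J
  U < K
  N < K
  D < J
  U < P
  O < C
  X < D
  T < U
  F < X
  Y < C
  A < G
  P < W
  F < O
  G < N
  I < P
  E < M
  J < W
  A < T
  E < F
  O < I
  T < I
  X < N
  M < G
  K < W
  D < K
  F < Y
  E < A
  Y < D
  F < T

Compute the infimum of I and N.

Common lower bounds of {I, N}: A, E, F, T.
The greatest among these is T.

T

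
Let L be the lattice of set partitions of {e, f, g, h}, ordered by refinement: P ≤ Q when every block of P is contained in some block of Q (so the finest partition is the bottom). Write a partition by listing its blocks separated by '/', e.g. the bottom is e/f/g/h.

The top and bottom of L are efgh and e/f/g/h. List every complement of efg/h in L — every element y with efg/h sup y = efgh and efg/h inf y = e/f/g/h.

e/f/gh, e/fh/g, eh/f/g

Need y with efg/h ∨ y = efgh and efg/h ∧ y = e/f/g/h.
Checking each element gives: e/f/gh, e/fh/g, eh/f/g.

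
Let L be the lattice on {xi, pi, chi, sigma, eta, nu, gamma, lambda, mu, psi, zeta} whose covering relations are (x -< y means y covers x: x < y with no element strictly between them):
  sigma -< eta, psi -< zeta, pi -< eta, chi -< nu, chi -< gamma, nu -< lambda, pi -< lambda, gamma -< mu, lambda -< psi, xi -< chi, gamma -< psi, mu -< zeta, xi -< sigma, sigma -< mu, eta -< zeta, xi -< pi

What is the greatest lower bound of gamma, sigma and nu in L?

xi

Common lower bounds of {gamma, sigma, nu}: xi.
The greatest among these is xi.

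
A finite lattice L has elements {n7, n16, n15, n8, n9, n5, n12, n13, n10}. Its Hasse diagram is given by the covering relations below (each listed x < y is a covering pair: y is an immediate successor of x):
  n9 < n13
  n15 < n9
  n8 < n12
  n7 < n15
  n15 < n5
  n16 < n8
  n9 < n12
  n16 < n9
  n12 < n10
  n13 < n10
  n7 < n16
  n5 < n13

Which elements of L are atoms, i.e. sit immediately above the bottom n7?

The atoms are exactly the elements that cover n7: n15, n16.

n15, n16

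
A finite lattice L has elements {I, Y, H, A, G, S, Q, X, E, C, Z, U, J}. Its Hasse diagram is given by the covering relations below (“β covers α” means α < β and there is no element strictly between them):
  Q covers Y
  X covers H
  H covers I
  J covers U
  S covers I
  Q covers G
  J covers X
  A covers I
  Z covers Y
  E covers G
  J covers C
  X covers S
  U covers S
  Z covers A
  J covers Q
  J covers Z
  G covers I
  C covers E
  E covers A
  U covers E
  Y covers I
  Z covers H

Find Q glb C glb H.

I

Common lower bounds of {Q, C, H}: I.
The greatest among these is I.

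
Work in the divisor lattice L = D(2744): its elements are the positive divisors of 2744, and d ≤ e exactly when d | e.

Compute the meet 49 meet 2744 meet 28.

7

In the divisibility order, the meet is the greatest common divisor: gcd(49, 2744, 28) = 7.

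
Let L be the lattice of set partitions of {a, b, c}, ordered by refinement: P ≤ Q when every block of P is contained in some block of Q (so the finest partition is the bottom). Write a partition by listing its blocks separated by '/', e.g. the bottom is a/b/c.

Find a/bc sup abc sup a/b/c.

The join of a/bc, abc, a/b/c merges any blocks that overlap across the partitions, giving abc.

abc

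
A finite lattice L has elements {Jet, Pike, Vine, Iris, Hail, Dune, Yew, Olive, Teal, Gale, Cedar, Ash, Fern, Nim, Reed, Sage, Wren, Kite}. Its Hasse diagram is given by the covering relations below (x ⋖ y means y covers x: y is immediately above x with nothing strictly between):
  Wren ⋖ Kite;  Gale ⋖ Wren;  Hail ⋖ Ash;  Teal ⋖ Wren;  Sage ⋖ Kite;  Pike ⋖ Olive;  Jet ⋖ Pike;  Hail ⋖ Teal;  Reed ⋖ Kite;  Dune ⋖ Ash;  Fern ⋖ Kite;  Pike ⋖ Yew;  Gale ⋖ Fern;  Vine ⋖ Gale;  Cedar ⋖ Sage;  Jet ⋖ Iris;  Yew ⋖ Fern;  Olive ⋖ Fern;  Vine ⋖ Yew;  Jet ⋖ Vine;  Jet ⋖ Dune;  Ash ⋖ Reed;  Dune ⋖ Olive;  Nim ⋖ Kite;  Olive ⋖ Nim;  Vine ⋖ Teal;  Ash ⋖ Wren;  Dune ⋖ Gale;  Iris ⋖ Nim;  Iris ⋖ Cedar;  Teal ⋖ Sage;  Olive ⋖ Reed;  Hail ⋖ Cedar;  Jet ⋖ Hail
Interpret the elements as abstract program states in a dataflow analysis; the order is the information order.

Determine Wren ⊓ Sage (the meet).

Teal

Common lower bounds of {Wren, Sage}: Hail, Jet, Teal, Vine.
The greatest among these is Teal.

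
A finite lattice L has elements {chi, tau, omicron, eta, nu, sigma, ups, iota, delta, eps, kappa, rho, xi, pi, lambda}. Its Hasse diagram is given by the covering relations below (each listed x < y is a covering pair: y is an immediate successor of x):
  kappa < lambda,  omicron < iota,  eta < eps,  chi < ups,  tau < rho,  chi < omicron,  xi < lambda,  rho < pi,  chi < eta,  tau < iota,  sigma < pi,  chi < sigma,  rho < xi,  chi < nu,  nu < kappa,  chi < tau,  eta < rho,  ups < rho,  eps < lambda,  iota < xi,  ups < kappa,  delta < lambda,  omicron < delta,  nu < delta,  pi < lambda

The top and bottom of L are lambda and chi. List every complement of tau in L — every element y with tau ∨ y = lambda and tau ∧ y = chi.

Need y with tau ∨ y = lambda and tau ∧ y = chi.
Checking each element gives: delta, eps, kappa, nu.

delta, eps, kappa, nu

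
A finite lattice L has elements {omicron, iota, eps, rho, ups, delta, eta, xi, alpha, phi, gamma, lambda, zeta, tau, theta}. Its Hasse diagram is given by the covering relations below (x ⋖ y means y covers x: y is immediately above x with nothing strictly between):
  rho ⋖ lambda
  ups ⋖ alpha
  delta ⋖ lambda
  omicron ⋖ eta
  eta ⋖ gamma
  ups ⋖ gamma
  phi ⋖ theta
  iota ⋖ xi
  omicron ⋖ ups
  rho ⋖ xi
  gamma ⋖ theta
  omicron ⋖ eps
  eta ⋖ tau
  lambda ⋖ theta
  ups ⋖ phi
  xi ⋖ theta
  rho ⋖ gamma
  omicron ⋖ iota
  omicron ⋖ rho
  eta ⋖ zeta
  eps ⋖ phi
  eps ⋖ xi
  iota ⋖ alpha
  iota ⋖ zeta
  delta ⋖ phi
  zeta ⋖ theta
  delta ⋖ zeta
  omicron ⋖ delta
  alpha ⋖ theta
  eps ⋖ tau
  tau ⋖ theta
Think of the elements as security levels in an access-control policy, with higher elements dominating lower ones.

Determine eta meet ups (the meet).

omicron

Common lower bounds of {eta, ups}: omicron.
The greatest among these is omicron.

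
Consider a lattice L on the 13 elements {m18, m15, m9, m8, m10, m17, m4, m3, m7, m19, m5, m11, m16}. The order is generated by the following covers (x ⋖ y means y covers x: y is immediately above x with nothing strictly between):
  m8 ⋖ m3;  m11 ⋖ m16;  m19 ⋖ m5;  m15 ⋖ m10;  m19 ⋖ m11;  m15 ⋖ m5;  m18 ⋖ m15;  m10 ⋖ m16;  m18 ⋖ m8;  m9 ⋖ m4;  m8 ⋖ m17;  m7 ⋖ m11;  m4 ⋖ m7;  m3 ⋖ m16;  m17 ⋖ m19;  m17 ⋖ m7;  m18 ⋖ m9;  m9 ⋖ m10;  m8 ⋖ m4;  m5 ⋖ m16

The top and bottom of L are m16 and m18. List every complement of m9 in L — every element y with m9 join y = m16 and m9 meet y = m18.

Need y with m9 ∨ y = m16 and m9 ∧ y = m18.
Checking each element gives: m3, m5.

m3, m5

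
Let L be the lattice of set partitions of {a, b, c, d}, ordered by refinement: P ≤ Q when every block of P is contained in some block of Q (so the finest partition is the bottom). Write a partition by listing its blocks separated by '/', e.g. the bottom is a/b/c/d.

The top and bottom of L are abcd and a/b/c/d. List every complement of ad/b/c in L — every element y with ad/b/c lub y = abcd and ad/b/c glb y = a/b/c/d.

Need y with ad/b/c ∨ y = abcd and ad/b/c ∧ y = a/b/c/d.
Checking each element gives: a/bcd, ab/cd, abc/d, ac/bd.

a/bcd, ab/cd, abc/d, ac/bd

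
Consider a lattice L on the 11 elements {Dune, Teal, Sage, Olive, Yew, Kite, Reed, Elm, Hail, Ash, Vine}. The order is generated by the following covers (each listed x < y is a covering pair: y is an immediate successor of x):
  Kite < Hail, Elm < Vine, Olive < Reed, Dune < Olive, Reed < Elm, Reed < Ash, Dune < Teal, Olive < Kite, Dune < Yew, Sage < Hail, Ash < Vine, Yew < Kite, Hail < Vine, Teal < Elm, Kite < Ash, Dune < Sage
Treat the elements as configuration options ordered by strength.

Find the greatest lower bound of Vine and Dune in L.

Dune

Common lower bounds of {Vine, Dune}: Dune.
The greatest among these is Dune.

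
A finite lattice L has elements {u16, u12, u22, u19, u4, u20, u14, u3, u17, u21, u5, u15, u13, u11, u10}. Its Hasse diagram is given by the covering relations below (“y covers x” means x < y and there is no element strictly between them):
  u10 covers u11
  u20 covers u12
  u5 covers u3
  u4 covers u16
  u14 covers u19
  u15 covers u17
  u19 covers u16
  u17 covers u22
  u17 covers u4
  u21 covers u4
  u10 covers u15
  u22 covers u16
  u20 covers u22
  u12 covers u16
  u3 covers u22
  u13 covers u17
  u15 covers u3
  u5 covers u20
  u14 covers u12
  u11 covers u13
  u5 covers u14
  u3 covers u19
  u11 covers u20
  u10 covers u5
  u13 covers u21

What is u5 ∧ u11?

u20

Common lower bounds of {u5, u11}: u12, u16, u20, u22.
The greatest among these is u20.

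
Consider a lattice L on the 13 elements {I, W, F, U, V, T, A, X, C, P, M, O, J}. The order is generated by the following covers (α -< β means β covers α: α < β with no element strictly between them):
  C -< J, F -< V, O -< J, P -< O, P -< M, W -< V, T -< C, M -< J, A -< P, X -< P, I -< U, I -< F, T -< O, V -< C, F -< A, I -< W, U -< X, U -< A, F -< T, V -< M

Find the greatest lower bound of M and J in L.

Common lower bounds of {M, J}: A, F, I, M, P, U, V, W, X.
The greatest among these is M.

M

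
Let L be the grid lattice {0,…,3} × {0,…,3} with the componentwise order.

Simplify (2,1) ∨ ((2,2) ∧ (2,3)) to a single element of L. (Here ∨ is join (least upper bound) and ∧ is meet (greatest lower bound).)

(2,2)

(2,2) ∧ (2,3) = (2,2)
(2,1) ∨ (2,2) = (2,2)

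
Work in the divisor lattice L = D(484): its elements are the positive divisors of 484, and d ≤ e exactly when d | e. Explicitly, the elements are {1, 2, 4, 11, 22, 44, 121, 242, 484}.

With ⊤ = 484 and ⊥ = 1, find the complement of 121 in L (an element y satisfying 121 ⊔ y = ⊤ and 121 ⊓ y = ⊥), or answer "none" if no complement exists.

Need y with 121 ∨ y = 484 and 121 ∧ y = 1.
Checking each element gives: 4.

4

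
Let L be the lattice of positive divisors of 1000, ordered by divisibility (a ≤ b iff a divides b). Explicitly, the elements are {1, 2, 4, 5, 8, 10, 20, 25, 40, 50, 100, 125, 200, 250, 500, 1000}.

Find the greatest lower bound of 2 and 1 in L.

1

Common lower bounds of {2, 1}: 1.
The greatest among these is 1.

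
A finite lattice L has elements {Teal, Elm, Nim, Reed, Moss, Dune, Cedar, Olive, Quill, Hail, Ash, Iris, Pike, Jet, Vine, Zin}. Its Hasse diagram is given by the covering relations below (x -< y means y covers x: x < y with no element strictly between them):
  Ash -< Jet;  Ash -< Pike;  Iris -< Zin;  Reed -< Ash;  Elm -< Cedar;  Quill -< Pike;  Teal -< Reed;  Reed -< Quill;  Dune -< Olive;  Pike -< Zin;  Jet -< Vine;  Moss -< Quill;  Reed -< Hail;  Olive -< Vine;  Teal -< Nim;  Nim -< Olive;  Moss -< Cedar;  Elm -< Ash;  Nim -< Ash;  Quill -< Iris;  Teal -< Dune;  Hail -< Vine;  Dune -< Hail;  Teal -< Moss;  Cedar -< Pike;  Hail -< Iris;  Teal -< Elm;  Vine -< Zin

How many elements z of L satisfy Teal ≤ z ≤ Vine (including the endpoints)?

The interval [Teal, Vine] = {Ash, Dune, Elm, Hail, Jet, Nim, Olive, Reed, Teal, Vine}, which has 10 elements.

10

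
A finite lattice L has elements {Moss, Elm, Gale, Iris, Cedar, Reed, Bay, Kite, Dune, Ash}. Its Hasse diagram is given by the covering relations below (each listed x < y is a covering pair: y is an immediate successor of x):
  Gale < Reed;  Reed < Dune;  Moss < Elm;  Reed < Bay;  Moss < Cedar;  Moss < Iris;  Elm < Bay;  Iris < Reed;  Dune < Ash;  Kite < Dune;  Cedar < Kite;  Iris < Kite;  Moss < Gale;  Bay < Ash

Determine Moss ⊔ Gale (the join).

Gale

Common upper bounds of {Moss, Gale}: Ash, Bay, Dune, Gale, Reed.
The least among these is Gale.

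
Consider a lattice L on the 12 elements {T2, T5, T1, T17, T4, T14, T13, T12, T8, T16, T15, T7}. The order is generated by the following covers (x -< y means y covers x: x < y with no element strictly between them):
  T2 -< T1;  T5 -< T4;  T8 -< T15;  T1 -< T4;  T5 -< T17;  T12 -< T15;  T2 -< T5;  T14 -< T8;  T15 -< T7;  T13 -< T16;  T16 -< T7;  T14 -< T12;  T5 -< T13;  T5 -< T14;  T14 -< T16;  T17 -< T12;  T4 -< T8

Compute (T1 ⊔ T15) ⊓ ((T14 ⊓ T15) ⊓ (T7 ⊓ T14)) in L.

T14

T1 ∨ T15 = T15
T14 ∧ T15 = T14
T7 ∧ T14 = T14
T14 ∧ T14 = T14
T15 ∧ T14 = T14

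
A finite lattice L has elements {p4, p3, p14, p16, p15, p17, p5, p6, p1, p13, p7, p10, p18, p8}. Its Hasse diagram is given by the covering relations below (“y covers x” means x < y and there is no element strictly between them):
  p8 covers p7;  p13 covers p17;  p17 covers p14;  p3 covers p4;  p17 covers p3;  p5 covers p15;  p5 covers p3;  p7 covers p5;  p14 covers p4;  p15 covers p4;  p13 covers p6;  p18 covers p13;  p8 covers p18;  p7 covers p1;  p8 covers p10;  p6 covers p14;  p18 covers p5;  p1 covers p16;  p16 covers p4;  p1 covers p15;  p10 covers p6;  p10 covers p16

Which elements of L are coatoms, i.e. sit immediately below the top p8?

The coatoms are exactly the elements covered by p8: p10, p18, p7.

p10, p18, p7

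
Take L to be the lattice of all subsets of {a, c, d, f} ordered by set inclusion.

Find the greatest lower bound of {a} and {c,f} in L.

{}

Under ⊆, meet is intersection: {a} ∩ {c,f} = {}.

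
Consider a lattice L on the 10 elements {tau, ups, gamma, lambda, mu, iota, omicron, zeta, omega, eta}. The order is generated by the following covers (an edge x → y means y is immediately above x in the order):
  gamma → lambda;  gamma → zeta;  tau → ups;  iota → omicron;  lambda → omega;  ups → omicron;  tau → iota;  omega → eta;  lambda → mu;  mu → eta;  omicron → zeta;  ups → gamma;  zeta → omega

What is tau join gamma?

Common upper bounds of {tau, gamma}: eta, gamma, lambda, mu, omega, zeta.
The least among these is gamma.

gamma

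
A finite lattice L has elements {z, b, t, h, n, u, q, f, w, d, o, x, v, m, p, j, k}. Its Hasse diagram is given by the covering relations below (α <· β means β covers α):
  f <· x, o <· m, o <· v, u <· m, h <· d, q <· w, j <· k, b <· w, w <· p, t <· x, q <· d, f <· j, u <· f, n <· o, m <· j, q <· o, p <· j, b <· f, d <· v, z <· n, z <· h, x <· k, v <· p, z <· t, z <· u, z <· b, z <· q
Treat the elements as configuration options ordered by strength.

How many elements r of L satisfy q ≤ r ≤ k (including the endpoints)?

The interval [q, k] = {d, j, k, m, o, p, q, v, w}, which has 9 elements.

9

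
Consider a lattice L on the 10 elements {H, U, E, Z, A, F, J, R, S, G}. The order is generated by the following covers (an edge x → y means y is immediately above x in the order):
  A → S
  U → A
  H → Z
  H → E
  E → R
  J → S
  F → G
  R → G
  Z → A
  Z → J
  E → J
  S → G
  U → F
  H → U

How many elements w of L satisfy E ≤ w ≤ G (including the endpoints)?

5

The interval [E, G] = {E, G, J, R, S}, which has 5 elements.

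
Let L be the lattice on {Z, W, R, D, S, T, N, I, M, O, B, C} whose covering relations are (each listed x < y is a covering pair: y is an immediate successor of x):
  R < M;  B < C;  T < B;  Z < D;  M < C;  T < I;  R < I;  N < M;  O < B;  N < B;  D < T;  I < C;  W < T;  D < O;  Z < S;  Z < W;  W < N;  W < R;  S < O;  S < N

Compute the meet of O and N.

S

Common lower bounds of {O, N}: S, Z.
The greatest among these is S.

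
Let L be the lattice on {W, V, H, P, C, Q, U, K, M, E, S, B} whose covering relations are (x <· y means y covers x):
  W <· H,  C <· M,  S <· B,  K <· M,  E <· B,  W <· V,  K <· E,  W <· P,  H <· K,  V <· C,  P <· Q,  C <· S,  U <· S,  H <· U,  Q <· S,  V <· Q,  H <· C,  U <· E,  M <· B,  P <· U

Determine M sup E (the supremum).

Common upper bounds of {M, E}: B.
The least among these is B.

B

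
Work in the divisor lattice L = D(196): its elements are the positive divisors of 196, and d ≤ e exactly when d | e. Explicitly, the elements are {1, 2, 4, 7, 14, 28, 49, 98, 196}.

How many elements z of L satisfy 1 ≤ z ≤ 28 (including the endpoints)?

The interval [1, 28] = {1, 14, 2, 28, 4, 7}, which has 6 elements.

6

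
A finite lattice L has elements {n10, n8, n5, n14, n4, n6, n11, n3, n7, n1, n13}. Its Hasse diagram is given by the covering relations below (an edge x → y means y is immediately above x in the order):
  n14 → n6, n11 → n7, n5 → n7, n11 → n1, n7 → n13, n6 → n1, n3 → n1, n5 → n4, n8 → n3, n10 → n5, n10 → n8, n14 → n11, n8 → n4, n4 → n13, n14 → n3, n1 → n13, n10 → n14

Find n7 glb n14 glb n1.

n14

Common lower bounds of {n7, n14, n1}: n10, n14.
The greatest among these is n14.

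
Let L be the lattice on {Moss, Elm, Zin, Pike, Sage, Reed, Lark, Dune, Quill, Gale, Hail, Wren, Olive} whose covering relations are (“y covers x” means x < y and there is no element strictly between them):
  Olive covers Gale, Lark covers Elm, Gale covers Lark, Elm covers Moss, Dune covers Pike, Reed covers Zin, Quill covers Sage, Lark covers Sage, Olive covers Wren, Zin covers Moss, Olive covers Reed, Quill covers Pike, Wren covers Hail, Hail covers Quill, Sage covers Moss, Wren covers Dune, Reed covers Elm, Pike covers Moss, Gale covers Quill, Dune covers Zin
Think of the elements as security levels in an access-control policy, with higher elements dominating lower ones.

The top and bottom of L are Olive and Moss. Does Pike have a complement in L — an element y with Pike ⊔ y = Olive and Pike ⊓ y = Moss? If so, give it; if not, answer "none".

Reed

Need y with Pike ∨ y = Olive and Pike ∧ y = Moss.
Checking each element gives: Reed.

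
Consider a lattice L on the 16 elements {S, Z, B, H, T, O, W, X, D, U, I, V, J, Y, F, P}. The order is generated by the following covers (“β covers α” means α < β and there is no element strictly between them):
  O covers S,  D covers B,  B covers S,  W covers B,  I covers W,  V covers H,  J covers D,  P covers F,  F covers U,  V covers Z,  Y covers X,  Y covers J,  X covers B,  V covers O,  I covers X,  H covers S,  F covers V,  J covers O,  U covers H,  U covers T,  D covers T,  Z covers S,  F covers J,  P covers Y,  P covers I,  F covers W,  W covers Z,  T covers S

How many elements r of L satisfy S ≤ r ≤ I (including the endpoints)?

6

The interval [S, I] = {B, I, S, W, X, Z}, which has 6 elements.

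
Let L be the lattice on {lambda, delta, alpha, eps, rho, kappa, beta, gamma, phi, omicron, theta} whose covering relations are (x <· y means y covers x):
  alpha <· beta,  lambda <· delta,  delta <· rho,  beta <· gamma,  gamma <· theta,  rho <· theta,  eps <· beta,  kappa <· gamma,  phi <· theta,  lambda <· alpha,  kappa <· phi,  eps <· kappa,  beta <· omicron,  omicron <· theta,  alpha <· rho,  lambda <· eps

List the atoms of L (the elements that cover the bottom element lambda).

The atoms are exactly the elements that cover lambda: alpha, delta, eps.

alpha, delta, eps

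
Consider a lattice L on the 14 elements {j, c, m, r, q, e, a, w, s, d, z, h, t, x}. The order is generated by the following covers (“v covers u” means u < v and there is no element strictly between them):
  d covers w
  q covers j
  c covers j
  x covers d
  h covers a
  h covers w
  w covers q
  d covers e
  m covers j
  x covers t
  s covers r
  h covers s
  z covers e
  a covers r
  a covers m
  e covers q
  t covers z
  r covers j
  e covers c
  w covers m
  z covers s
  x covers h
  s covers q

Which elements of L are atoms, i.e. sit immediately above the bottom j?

The atoms are exactly the elements that cover j: c, m, q, r.

c, m, q, r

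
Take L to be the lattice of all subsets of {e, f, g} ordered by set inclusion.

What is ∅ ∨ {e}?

{e}

Under ⊆, join is union: ∅ ∪ {e} = {e}.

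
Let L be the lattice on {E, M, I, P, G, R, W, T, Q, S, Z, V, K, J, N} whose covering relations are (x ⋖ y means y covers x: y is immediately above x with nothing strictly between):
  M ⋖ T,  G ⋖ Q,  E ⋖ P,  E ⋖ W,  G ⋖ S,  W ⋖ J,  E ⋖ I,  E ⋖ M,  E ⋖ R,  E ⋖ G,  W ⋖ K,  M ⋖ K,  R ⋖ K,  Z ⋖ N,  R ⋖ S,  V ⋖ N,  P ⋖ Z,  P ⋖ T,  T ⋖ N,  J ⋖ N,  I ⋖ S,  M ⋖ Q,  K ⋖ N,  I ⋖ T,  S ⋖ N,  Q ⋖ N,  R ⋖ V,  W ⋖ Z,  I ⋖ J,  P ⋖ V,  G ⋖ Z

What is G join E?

G

Common upper bounds of {G, E}: G, N, Q, S, Z.
The least among these is G.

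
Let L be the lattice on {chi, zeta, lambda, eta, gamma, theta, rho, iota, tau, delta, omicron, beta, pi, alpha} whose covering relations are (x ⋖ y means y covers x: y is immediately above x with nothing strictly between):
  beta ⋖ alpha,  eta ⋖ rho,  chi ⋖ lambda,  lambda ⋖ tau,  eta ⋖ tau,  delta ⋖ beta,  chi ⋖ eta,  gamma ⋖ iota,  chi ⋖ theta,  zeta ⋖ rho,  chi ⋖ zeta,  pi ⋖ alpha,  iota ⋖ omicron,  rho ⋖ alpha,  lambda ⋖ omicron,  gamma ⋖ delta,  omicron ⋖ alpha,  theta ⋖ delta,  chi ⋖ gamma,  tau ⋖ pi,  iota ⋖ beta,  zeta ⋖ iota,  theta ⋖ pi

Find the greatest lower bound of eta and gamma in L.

Common lower bounds of {eta, gamma}: chi.
The greatest among these is chi.

chi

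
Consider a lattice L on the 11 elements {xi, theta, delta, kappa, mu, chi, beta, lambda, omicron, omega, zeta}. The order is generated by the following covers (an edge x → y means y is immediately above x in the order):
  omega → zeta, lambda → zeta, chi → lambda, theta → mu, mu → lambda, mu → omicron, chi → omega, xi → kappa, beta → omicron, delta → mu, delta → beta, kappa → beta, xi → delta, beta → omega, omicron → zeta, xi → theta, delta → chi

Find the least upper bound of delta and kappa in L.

beta

Common upper bounds of {delta, kappa}: beta, omega, omicron, zeta.
The least among these is beta.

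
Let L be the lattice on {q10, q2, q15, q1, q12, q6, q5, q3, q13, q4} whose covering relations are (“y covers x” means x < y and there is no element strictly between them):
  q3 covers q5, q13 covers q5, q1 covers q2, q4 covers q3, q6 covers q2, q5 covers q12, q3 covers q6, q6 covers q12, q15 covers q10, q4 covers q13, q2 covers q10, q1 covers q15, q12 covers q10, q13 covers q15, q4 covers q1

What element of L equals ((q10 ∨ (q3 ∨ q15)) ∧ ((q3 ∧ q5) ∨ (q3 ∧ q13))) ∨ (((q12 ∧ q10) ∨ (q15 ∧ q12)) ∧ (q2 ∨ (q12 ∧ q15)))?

q3 ∨ q15 = q4
q10 ∨ q4 = q4
q3 ∧ q5 = q5
q3 ∧ q13 = q5
q5 ∨ q5 = q5
q4 ∧ q5 = q5
q12 ∧ q10 = q10
q15 ∧ q12 = q10
q10 ∨ q10 = q10
q12 ∧ q15 = q10
q2 ∨ q10 = q2
q10 ∧ q2 = q10
q5 ∨ q10 = q5

q5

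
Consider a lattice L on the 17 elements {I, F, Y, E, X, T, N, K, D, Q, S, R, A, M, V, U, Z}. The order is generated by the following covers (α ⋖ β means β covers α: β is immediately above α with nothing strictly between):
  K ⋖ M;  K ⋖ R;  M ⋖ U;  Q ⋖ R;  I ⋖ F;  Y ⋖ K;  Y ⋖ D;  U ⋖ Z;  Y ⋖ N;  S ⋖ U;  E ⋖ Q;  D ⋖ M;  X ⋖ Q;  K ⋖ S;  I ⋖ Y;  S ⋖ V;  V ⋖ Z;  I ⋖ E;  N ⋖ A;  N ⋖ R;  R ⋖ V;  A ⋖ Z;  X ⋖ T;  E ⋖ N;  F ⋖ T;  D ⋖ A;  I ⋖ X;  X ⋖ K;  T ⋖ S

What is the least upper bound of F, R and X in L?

V

Common upper bounds of {F, R, X}: V, Z.
The least among these is V.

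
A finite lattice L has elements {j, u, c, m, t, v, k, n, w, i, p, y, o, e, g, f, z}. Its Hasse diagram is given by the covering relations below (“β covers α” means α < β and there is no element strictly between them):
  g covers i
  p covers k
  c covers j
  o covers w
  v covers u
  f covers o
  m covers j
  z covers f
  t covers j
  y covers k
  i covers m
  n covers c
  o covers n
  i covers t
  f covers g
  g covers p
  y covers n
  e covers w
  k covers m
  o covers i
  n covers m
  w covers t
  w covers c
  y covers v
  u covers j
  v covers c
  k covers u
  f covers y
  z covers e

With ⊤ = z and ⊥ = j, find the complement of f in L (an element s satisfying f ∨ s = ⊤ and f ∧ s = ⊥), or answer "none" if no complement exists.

For every candidate s, either f ∨ s ≠ z or f ∧ s ≠ j; no complement exists.

none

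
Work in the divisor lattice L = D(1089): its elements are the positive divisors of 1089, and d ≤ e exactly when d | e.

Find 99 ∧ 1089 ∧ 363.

Common lower bounds of {99, 1089, 363}: 1, 11, 3, 33.
The greatest among these is 33.

33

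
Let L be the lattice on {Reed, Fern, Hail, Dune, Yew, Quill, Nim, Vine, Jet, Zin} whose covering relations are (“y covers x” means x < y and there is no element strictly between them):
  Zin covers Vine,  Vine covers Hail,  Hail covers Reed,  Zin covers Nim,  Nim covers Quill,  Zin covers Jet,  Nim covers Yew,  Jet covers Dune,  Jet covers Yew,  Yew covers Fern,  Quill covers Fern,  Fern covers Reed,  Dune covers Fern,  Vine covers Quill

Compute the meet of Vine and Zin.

Common lower bounds of {Vine, Zin}: Fern, Hail, Quill, Reed, Vine.
The greatest among these is Vine.

Vine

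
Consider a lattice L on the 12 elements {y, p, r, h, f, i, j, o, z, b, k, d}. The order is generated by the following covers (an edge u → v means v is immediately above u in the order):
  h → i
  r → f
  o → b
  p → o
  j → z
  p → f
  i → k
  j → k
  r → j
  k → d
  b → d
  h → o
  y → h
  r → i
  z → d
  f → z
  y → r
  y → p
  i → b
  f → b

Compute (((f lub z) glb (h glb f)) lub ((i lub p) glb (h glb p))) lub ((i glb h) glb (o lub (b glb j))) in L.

f ∨ z = z
h ∧ f = y
z ∧ y = y
i ∨ p = b
h ∧ p = y
b ∧ y = y
y ∨ y = y
i ∧ h = h
b ∧ j = r
o ∨ r = b
h ∧ b = h
y ∨ h = h

h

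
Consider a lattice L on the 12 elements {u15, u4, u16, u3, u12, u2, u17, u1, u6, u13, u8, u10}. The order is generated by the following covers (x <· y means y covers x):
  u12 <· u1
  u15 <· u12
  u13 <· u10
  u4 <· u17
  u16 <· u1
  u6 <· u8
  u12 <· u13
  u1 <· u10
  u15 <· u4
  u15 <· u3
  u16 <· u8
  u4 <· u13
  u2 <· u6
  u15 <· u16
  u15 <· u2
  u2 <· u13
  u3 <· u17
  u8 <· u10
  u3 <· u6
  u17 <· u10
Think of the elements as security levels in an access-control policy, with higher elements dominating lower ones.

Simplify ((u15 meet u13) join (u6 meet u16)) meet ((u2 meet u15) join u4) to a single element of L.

u15

u15 ∧ u13 = u15
u6 ∧ u16 = u15
u15 ∨ u15 = u15
u2 ∧ u15 = u15
u15 ∨ u4 = u4
u15 ∧ u4 = u15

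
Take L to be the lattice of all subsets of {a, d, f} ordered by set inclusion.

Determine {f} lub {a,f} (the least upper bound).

Under ⊆, join is union: {f} ∪ {a,f} = {a,f}.

{a,f}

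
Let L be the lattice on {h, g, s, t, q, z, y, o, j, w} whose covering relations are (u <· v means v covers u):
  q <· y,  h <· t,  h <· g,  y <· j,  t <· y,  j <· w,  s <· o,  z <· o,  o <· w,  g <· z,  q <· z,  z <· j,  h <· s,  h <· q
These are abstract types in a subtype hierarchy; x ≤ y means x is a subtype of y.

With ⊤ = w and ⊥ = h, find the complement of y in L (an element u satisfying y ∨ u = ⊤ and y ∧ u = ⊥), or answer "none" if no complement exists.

s

Need u with y ∨ u = w and y ∧ u = h.
Checking each element gives: s.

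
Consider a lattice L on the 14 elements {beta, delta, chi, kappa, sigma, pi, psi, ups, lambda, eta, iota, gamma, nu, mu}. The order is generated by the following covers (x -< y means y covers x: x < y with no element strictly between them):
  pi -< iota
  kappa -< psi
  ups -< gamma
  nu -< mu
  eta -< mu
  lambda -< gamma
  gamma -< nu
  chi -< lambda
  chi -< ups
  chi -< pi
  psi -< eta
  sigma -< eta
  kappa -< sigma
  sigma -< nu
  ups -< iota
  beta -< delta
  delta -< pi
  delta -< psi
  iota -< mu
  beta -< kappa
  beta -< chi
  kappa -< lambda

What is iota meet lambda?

Common lower bounds of {iota, lambda}: beta, chi.
The greatest among these is chi.

chi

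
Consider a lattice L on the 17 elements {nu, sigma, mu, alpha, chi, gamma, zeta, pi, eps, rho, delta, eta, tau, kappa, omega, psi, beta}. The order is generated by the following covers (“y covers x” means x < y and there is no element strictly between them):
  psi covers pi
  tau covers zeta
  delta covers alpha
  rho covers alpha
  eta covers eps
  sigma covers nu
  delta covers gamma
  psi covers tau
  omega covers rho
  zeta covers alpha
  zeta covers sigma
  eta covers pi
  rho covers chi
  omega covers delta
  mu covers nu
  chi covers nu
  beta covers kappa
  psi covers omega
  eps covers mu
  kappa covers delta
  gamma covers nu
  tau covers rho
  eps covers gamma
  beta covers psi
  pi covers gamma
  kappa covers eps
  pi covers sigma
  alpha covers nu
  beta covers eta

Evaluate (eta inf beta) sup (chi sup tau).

beta

eta ∧ beta = eta
chi ∨ tau = tau
eta ∨ tau = beta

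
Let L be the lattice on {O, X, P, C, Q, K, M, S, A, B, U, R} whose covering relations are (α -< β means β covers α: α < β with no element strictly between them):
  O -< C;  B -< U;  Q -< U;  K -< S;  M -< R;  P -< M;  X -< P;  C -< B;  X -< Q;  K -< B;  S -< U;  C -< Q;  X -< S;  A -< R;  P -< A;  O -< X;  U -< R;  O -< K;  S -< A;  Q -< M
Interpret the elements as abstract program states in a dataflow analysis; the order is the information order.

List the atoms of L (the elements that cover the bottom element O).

C, K, X

The atoms are exactly the elements that cover O: C, K, X.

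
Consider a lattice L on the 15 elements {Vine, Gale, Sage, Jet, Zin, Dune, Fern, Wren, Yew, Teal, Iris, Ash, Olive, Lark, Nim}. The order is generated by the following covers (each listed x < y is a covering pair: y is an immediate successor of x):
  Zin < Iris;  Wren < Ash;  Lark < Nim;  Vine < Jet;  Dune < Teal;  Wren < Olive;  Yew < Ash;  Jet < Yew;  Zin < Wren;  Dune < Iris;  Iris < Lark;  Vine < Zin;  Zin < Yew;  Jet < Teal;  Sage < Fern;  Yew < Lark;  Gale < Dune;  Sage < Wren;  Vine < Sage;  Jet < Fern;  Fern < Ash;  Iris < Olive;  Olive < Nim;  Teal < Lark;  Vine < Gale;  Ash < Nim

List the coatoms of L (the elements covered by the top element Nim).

The coatoms are exactly the elements covered by Nim: Ash, Lark, Olive.

Ash, Lark, Olive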